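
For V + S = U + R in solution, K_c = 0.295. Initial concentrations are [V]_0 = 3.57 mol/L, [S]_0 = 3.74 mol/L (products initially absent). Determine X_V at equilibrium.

X = 0.360

Let X = conversion of V; extent ξ = 3.57·X mol/L.
Concentrations: [V] = 3.57 − 3.57X; [S] = 3.74 − 3.57X; [U] = 3.57X; [R] = 3.57X.
K_c = [U] [R] / ([V] [S]).
Setting equal to 0.295 and solving for X on (0,1) gives X = 0.360.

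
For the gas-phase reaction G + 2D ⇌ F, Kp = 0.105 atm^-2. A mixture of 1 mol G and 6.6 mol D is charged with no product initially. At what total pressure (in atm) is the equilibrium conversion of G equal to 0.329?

P = 2.52 atm

Basis: 1 mol G initially; let X = conversion of G. Extent ξ = X.
At extent ξ: n_G = 1 − X; n_D = 6.6 − 2X; n_F = X.
Summing: n_T = 7.6 − 2X.
Kp = p_F / (p_G p_D^2) with p_i = (n_i/n_T)·P.
At X = 0.329: the mole-fraction product g(X) = Π y_i^ν_i = 0.6692. Since Kp = g(X)·P^{-2}, P = (g/Kp)^(1/2) = (0.6692/0.105)^(1/2) = 2.52 atm.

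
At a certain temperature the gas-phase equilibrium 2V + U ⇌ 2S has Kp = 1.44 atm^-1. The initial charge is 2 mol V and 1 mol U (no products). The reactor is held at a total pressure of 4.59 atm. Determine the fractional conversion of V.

Let X = conversion of V (basis 2 mol V); extent of reaction ξ = X.
Moles: n_V = 2 − 2X; n_U = 1 − X; n_S = 2X.
Total moles n_T = 3 − X.
y_i = n_i/n_T, p_i = y_i·P. Kp = p_S^2 / (p_V^2 p_U).
Equating to 1.44 atm^-1 and solving on 0 < X < 1: X = 0.529.

X = 0.529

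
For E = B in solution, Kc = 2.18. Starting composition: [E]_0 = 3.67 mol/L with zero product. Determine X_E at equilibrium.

Let X = conversion of E; extent ξ = 3.67·X mol/L.
Concentrations: [E] = 3.67 − 3.67X; [B] = 3.67X.
Kc = [B] / ([E]).
Equating to 2.18: the physical root is X = 0.686.

X = 0.686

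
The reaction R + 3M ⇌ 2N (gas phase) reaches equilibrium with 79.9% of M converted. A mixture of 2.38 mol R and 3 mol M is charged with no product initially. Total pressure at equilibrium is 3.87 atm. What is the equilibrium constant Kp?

Basis: 3 mol M initially; let X = conversion of M. Extent ξ = X.
At extent ξ: n_R = 2.38 − X; n_M = 3 − 3X; n_N = 2X.
Summing: n_T = 5.38 − 2X.
At X = 0.799: n_R = 1.58, n_M = 0.603, n_N = 1.6, n_T = 3.78.
p_i = (n_i/n_T)·P. Kp = p_N^2 / (p_R p_M^3) = 7.04 atm^-2.

Kp = 7.04 atm^-2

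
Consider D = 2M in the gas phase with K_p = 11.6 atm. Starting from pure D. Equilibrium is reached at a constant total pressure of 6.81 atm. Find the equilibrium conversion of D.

X = 0.546

Basis: 1 mol D initially; let X = conversion of D. Extent ξ = X.
Species balance: n_D = 1 − X; n_M = 2X.
Total moles n_T = 1 + X.
y_i = n_i/n_T, p_i = y_i·P. K_p = p_M^2 / (p_D).
Setting this equal to 11.6 atm and taking the physical root (0 < X < 1) gives X = 0.546.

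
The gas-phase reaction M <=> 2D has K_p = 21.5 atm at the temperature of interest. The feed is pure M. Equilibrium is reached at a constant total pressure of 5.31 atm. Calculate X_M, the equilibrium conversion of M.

Let X = conversion of M (basis 1 mol M); extent of reaction ξ = X.
Moles: n_M = 1 − X; n_D = 2X.
Summing: n_T = 1 + X.
Mole fractions y_i = n_i/n_T; K_p = p_D^2 / (p_M) with p_i = y_i·P.
Substituting and setting equal to 21.5 atm gives a polynomial in X; the root in (0,1) is X = 0.709.

X = 0.709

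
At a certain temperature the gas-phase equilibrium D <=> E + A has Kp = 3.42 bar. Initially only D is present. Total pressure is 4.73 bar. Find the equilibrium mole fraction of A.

Take 1 mol D as basis and let X be its fractional conversion, so ξ = X.
At extent ξ: n_D = 1 − X; n_E = X; n_A = X.
Total moles n_T = 1 + X.
With p_i = (n_i/n_T)P, Kp = p_E p_A / (p_D).
Equating to 3.42 bar and solving on 0 < X < 1: X = 0.648.
Then n_A = 0.648, n_T = 1.65, so y_A = 0.393.

y_A = 0.393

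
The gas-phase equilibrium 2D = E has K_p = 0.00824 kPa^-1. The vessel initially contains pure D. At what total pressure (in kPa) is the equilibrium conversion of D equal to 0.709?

Basis: 1 mol D initially; let X = conversion of D. Extent ξ = 0.5X.
Species balance: n_D = 1 − X; n_E = 0.5X.
Summing: n_T = 1 − 0.5X.
K_p = p_E / (p_D^2) with p_i = (n_i/n_T)·P.
At X = 0.709: the mole-fraction product g(X) = Π y_i^ν_i = 2.702. Since K_p = g(X)·P^{-1}, P = (g/K_p)^(1/1) = (2.702/0.00824)^(1/1) = 328 kPa.

P = 328 kPa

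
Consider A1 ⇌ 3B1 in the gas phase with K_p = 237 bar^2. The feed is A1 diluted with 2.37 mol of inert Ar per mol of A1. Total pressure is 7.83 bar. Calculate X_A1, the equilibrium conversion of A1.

Basis: 1 mol A1 initially; let X = conversion of A1. Extent ξ = X.
Species balance: n_A1 = 1 − X; n_B1 = 3X; n_I = 2.37 (inert).
Summing: n_T = 3.37 + 2X.
Mole fractions y_i = n_i/n_T; K_p = p_B1^3 / (p_A1) with p_i = y_i·P.
Substituting and setting equal to 237 bar^2 gives a polynomial in X; the root in (0,1) is X = 0.838.

X = 0.838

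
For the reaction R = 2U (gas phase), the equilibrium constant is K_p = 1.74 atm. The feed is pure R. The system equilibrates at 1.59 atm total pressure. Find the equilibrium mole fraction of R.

y_R = 0.367

Take 1 mol R as basis and let X be its fractional conversion, so ξ = X.
Species balance: n_R = 1 − X; n_U = 2X.
Summing: n_T = 1 + X.
With p_i = (n_i/n_T)P, K_p = p_U^2 / (p_R).
Substituting and setting equal to 1.74 atm gives a polynomial in X; the root in (0,1) is X = 0.463.
Then n_R = 0.537, n_T = 1.46, so y_R = 0.367.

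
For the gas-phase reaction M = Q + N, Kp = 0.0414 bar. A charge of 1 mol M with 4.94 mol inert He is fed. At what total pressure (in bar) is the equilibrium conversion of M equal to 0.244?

Take 1 mol M as basis and let X be its fractional conversion, so ξ = X.
Mole table: n_M = 1 − X; n_Q = X; n_N = X; n_I = 4.94 (inert).
Summing: n_T = 5.94 + X.
Kp = p_Q p_N / (p_M) with p_i = (n_i/n_T)·P.
At X = 0.244: the mole-fraction product g(X) = Π y_i^ν_i = 0.01273. Since Kp = g(X)·P^{1}, P = (Kp/g)^(1/1) = (0.0414/0.01273)^(1/1) = 3.25 bar.

P = 3.25 bar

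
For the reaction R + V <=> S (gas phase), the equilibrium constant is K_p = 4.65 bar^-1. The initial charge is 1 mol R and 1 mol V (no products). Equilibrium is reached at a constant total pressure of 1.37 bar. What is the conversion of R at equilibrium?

X = 0.632

Basis: 1 mol R initially; let X = conversion of R. Extent ξ = X.
At extent ξ: n_R = 1 − X; n_V = 1 − X; n_S = X.
Summing: n_T = 2 − X.
y_i = n_i/n_T, p_i = y_i·P. K_p = p_S / (p_R p_V).
Setting this equal to 4.65 bar^-1 and taking the physical root (0 < X < 1) gives X = 0.632.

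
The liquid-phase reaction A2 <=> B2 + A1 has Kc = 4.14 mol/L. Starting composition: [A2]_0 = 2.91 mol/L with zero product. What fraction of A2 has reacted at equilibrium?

X = 0.677

Let X = conversion of A2; extent ξ = 2.91·X mol/L.
Concentrations: [A2] = 2.91 − 2.91X; [B2] = 2.91X; [A1] = 2.91X.
Kc = [B2] [A1] / ([A2]).
Setting equal to 4.14 and solving for X on (0,1) gives X = 0.677.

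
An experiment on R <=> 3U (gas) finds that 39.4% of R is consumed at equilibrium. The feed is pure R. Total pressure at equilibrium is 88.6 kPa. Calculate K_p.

K_p = 6.69e+03 kPa^2

Basis: 1 mol R initially; let X = conversion of R. Extent ξ = X.
Moles: n_R = 1 − X; n_U = 3X.
Total moles n_T = 1 + 2X.
At X = 0.394: n_R = 0.606, n_U = 1.18, n_T = 1.79.
p_i = (n_i/n_T)·P. K_p = p_U^3 / (p_R) = 6.69e+03 kPa^2.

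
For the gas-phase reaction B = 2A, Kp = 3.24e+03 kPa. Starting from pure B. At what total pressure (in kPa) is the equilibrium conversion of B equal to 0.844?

P = 327 kPa

Basis: 1 mol B initially; let X = conversion of B. Extent ξ = X.
Mole table: n_B = 1 − X; n_A = 2X.
n_T = Σnᵢ = 1 + X.
Kp = p_A^2 / (p_B) with p_i = (n_i/n_T)·P.
At X = 0.844: the mole-fraction product g(X) = Π y_i^ν_i = 9.905. Since Kp = g(X)·P^{1}, P = (Kp/g)^(1/1) = (3.24e+03/9.905)^(1/1) = 327 kPa.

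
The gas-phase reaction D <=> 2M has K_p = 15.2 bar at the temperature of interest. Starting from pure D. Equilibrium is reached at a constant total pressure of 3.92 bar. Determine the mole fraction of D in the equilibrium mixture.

Take 1 mol D as basis and let X be its fractional conversion, so ξ = X.
Moles: n_D = 1 − X; n_M = 2X.
Total moles n_T = 1 + X.
Mole fractions y_i = n_i/n_T; K_p = p_M^2 / (p_D) with p_i = y_i·P.
This yields a degree-2 equation in X; solving on (0,1), X = 0.702.
Then n_D = 0.298, n_T = 1.7, so y_D = 0.175.

y_D = 0.175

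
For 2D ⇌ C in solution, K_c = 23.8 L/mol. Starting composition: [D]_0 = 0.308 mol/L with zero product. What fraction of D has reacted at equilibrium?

Let X = conversion of D; extent ξ = 0.308X/2 mol/L.
Concentrations: [D] = 0.308 − 0.308X; [C] = 0.154X.
K_c = [C] / ([D]^2).
This equals 23.8 at X = 0.771 (the root in 0 < X < 1).

X = 0.771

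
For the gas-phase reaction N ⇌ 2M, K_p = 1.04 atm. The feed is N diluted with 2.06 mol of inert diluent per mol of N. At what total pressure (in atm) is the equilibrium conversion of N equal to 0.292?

P = 7.24 atm

Basis: 1 mol N initially; let X = conversion of N. Extent ξ = X.
Mole table: n_N = 1 − X; n_M = 2X; n_I = 2.06 (inert).
n_T = Σnᵢ = 3.06 + X.
K_p = p_M^2 / (p_N) with p_i = (n_i/n_T)·P.
At X = 0.292: the mole-fraction product g(X) = Π y_i^ν_i = 0.1437. Since K_p = g(X)·P^{1}, P = (K_p/g)^(1/1) = (1.04/0.1437)^(1/1) = 7.24 atm.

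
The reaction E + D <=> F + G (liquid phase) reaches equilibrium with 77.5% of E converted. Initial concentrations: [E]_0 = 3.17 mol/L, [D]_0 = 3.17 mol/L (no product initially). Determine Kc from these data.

Let X = conversion of E.
Concentrations: [E] = 3.17 − 3.17X; [D] = 3.17 − 3.17X; [F] = 3.17X; [G] = 3.17X.
At X = 0.775: [E] = 0.713, [D] = 0.713, [F] = 2.46, [G] = 2.46.
Kc = [F] [G] / ([E] [D]) = 11.9.

Kc = 11.9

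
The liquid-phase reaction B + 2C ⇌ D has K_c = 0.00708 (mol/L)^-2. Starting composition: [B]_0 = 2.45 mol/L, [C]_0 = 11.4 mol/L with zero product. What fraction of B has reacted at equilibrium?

X = 0.389

Let X = conversion of B; extent ξ = 2.45·X mol/L.
Concentrations: [B] = 2.45 − 2.45X; [C] = 11.4 − 4.9X; [D] = 2.45X.
K_c = [D] / ([B] [C]^2).
Setting equal to 0.00708 and solving for X on (0,1) gives X = 0.389.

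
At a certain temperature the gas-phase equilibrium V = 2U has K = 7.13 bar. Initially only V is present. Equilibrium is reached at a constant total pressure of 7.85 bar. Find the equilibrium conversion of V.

Let X = conversion of V (basis 1 mol V); extent of reaction ξ = X.
At extent ξ: n_V = 1 − X; n_U = 2X.
n_T = Σnᵢ = 1 + X.
y_i = n_i/n_T, p_i = y_i·P. K = p_U^2 / (p_V).
Setting this equal to 7.13 bar and taking the physical root (0 < X < 1) gives X = 0.430.

X = 0.430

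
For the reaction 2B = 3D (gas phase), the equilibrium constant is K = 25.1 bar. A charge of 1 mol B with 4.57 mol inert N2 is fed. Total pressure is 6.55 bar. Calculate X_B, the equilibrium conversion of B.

X = 0.750

Let X = conversion of B (basis 1 mol B); extent of reaction ξ = 0.5X.
At extent ξ: n_B = 1 − X; n_D = 1.5X; n_I = 4.57 (inert).
Total moles n_T = 5.57 + 0.5X.
Mole fractions y_i = n_i/n_T; K = p_D^3 / (p_B^2) with p_i = y_i·P.
Substituting and setting equal to 25.1 bar gives a polynomial in X; the root in (0,1) is X = 0.750.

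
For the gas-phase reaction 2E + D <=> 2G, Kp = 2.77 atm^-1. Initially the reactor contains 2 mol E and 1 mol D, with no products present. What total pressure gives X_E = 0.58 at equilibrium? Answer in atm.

P = 3.97 atm

Let X = conversion of E (basis 2 mol E); extent of reaction ξ = X.
Mole table: n_E = 2 − 2X; n_D = 1 − X; n_G = 2X.
n_T = Σnᵢ = 3 − X.
Kp = p_G^2 / (p_E^2 p_D) with p_i = (n_i/n_T)·P.
At X = 0.58: the mole-fraction product g(X) = Π y_i^ν_i = 10.99. Since Kp = g(X)·P^{-1}, P = (g/Kp)^(1/1) = (10.99/2.77)^(1/1) = 3.97 atm.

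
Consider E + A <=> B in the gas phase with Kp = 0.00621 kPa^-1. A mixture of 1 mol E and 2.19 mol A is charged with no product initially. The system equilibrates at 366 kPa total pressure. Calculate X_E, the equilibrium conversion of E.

Take 1 mol E as basis and let X be its fractional conversion, so ξ = X.
At extent ξ: n_E = 1 − X; n_A = 2.19 − X; n_B = X.
Summing: n_T = 3.19 − X.
With p_i = (n_i/n_T)P, Kp = p_B / (p_E p_A).
Setting this equal to 0.00621 kPa^-1 and taking the physical root (0 < X < 1) gives X = 0.583.

X = 0.583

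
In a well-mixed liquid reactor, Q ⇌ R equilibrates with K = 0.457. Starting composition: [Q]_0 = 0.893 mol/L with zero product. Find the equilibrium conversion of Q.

Let X = conversion of Q; extent ξ = 0.893·X mol/L.
Concentrations: [Q] = 0.893 − 0.893X; [R] = 0.893X.
K = [R] / ([Q]).
This equals 0.457 at X = 0.314 (the root in 0 < X < 1).

X = 0.314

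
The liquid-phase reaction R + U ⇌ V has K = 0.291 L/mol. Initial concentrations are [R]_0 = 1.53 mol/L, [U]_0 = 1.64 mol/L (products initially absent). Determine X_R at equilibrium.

X = 0.264

Let X = conversion of R; extent ξ = 1.53·X mol/L.
Concentrations: [R] = 1.53 − 1.53X; [U] = 1.64 − 1.53X; [V] = 1.53X.
K = [V] / ([R] [U]).
Setting equal to 0.291 and solving for X on (0,1) gives X = 0.264.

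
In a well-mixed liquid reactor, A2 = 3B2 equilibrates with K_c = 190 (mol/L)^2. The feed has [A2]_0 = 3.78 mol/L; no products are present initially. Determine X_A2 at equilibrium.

Let X = conversion of A2; extent ξ = 3.78·X mol/L.
Concentrations: [A2] = 3.78 − 3.78X; [B2] = 11.3X.
K_c = [B2]^3 / ([A2]).
Equating to 190 (mol/L)^2: the physical root is X = 0.588.

X = 0.588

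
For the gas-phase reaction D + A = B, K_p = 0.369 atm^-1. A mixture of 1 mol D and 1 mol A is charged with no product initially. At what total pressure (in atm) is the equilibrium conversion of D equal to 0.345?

P = 3.61 atm

Let X = conversion of D (basis 1 mol D); extent of reaction ξ = X.
At extent ξ: n_D = 1 − X; n_A = 1 − X; n_B = X.
Total moles n_T = 2 − X.
K_p = p_B / (p_D p_A) with p_i = (n_i/n_T)·P.
At X = 0.345: the mole-fraction product g(X) = Π y_i^ν_i = 1.331. Since K_p = g(X)·P^{-1}, P = (g/K_p)^(1/1) = (1.331/0.369)^(1/1) = 3.61 atm.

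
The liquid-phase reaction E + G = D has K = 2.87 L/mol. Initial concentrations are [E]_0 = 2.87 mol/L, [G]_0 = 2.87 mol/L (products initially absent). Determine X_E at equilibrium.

X = 0.707

Let X = conversion of E; extent ξ = 2.87·X mol/L.
Concentrations: [E] = 2.87 − 2.87X; [G] = 2.87 − 2.87X; [D] = 2.87X.
K = [D] / ([E] [G]).
Equating to 2.87 L/mol: the physical root is X = 0.707.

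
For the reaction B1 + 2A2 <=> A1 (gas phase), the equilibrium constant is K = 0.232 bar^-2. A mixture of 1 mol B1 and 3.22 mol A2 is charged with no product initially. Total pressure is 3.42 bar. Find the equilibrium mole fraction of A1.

y_A1 = 0.179

Basis: 1 mol B1 initially; let X = conversion of B1. Extent ξ = X.
Moles: n_B1 = 1 − X; n_A2 = 3.22 − 2X; n_A1 = X.
n_T = Σnᵢ = 4.22 − 2X.
y_i = n_i/n_T, p_i = y_i·P. K = p_A1 / (p_B1 p_A2^2).
Substituting and setting equal to 0.232 bar^-2 gives a polynomial in X; the root in (0,1) is X = 0.555.
Then n_A1 = 0.555, n_T = 3.11, so y_A1 = 0.179.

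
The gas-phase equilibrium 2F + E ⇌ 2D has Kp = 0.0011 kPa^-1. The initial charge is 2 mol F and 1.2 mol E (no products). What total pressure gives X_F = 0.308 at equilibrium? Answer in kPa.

Let X = conversion of F (basis 2 mol F); extent of reaction ξ = X.
Species balance: n_F = 2 − 2X; n_E = 1.2 − X; n_D = 2X.
Summing: n_T = 3.2 − X.
Kp = p_D^2 / (p_F^2 p_E) with p_i = (n_i/n_T)·P.
At X = 0.308: the mole-fraction product g(X) = Π y_i^ν_i = 0.6423. Since Kp = g(X)·P^{-1}, P = (g/Kp)^(1/1) = (0.6423/0.0011)^(1/1) = 584 kPa.

P = 584 kPa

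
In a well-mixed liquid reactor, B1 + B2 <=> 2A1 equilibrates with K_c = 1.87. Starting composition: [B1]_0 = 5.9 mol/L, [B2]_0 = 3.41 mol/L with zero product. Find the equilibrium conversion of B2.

X = 0.521

Let X = conversion of B2; extent ξ = 3.41·X mol/L.
Concentrations: [B1] = 5.9 − 3.41X; [B2] = 3.41 − 3.41X; [A1] = 6.82X.
K_c = [A1]^2 / ([B1] [B2]).
Equating to 1.87: the physical root is X = 0.521.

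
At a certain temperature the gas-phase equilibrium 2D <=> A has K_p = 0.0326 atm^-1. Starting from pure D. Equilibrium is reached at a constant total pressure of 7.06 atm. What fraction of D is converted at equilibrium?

Take 1 mol D as basis and let X be its fractional conversion, so ξ = 0.5X.
Species balance: n_D = 1 − X; n_A = 0.5X.
Total moles n_T = 1 − 0.5X.
y_i = n_i/n_T, p_i = y_i·P. K_p = p_A / (p_D^2).
Substituting and setting equal to 0.0326 atm^-1 gives a polynomial in X; the root in (0,1) is X = 0.278.

X = 0.278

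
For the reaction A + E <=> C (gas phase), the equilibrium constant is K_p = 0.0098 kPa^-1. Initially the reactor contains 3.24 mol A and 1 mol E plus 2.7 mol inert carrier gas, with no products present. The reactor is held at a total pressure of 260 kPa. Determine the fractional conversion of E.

Let X = conversion of E (basis 1 mol E); extent of reaction ξ = X.
Moles: n_A = 3.24 − X; n_E = 1 − X; n_C = X; n_I = 2.7 (inert).
n_T = Σnᵢ = 6.94 − X.
y_i = n_i/n_T, p_i = y_i·P. K_p = p_C / (p_A p_E).
This yields a degree-2 equation in X; solving on (0,1), X = 0.519.

X = 0.519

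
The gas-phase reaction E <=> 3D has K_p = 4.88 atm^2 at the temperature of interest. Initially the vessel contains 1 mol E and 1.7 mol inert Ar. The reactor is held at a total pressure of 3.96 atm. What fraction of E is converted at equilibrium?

Take 1 mol E as basis and let X be its fractional conversion, so ξ = X.
Moles: n_E = 1 − X; n_D = 3X; n_I = 1.7 (inert).
Total moles n_T = 2.7 + 2X.
y_i = n_i/n_T, p_i = y_i·P. K_p = p_D^3 / (p_E).
Setting this equal to 4.88 atm^2 and taking the physical root (0 < X < 1) gives X = 0.436.

X = 0.436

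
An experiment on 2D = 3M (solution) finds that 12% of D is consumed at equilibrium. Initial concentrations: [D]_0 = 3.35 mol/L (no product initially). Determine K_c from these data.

K_c = 0.0252 mol/L

Let X = conversion of D.
Concentrations: [D] = 3.35 − 3.35X; [M] = 5.03X.
At X = 0.12: [D] = 2.95, [M] = 0.603.
K_c = [M]^3 / ([D]^2) = 0.0252 mol/L.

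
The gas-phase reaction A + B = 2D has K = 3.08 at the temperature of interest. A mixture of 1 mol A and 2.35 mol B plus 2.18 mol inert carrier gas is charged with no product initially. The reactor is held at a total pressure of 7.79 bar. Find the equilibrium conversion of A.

X = 0.662

Take 1 mol A as basis and let X be its fractional conversion, so ξ = X.
Moles: n_A = 1 − X; n_B = 2.35 − X; n_D = 2X; n_I = 2.18 (inert).
n_T stays at 5.53 (no change in mole number).
Mole fractions y_i = n_i/n_T; K = p_D^2 / (p_A p_B) with p_i = y_i·P.
This yields a degree-2 equation in X; solving on (0,1), X = 0.662.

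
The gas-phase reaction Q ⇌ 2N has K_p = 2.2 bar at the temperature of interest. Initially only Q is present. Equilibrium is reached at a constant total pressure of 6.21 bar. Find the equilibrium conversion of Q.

Let X = conversion of Q (basis 1 mol Q); extent of reaction ξ = X.
Mole table: n_Q = 1 − X; n_N = 2X.
n_T = Σnᵢ = 1 + X.
With p_i = (n_i/n_T)P, K_p = p_N^2 / (p_Q).
This yields a degree-2 equation in X; solving on (0,1), X = 0.285.

X = 0.285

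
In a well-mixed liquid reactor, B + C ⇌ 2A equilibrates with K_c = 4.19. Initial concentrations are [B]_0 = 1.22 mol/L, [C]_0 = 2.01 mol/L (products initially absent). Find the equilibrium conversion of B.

X = 0.629

Let X = conversion of B; extent ξ = 1.22·X mol/L.
Concentrations: [B] = 1.22 − 1.22X; [C] = 2.01 − 1.22X; [A] = 2.44X.
K_c = [A]^2 / ([B] [C]).
Setting equal to 4.19 and solving for X on (0,1) gives X = 0.629.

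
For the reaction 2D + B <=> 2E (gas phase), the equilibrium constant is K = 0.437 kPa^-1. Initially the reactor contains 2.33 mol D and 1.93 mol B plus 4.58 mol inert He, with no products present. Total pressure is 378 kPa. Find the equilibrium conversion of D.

Basis: 2.33 mol D initially; let X = conversion of D. Extent ξ = 1.17X.
At extent ξ: n_D = 2.33 − 2.33X; n_B = 1.93 − 1.17X; n_E = 2.33X; n_I = 4.58 (inert).
Summing: n_T = 8.84 − 1.17X.
Mole fractions y_i = n_i/n_T; K = p_E^2 / (p_D^2 p_B) with p_i = y_i·P.
This yields a degree-3 equation in X; solving on (0,1), X = 0.819.

X = 0.819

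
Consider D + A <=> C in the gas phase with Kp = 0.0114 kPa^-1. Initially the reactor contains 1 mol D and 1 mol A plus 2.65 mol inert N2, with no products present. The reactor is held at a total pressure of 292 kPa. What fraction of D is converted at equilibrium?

Take 1 mol D as basis and let X be its fractional conversion, so ξ = X.
Mole table: n_D = 1 − X; n_A = 1 − X; n_C = X; n_I = 2.65 (inert).
n_T = Σnᵢ = 4.65 − X.
y_i = n_i/n_T, p_i = y_i·P. Kp = p_C / (p_D p_A).
Equating to 0.0114 kPa^-1 and solving on 0 < X < 1: X = 0.338.

X = 0.338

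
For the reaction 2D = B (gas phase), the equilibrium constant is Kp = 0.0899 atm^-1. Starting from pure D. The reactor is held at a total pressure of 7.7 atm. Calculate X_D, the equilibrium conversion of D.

X = 0.485

Basis: 1 mol D initially; let X = conversion of D. Extent ξ = 0.5X.
At extent ξ: n_D = 1 − X; n_B = 0.5X.
Summing: n_T = 1 − 0.5X.
y_i = n_i/n_T, p_i = y_i·P. Kp = p_B / (p_D^2).
Equating to 0.0899 atm^-1 and solving on 0 < X < 1: X = 0.485.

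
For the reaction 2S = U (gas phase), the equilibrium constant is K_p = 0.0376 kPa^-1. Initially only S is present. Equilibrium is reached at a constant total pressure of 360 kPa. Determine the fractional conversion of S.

Take 1 mol S as basis and let X be its fractional conversion, so ξ = 0.5X.
At extent ξ: n_S = 1 − X; n_U = 0.5X.
n_T = Σnᵢ = 1 − 0.5X.
y_i = n_i/n_T, p_i = y_i·P. K_p = p_U / (p_S^2).
Equating to 0.0376 kPa^-1 and solving on 0 < X < 1: X = 0.865.

X = 0.865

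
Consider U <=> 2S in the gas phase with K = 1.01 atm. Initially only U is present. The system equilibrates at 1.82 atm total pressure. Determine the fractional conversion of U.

Basis: 1 mol U initially; let X = conversion of U. Extent ξ = X.
At extent ξ: n_U = 1 − X; n_S = 2X.
Summing: n_T = 1 + X.
Mole fractions y_i = n_i/n_T; K = p_S^2 / (p_U) with p_i = y_i·P.
This yields a degree-2 equation in X; solving on (0,1), X = 0.349.

X = 0.349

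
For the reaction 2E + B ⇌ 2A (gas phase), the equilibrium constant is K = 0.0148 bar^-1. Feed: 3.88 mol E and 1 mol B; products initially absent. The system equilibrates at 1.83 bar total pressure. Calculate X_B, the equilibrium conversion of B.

Take 1 mol B as basis and let X be its fractional conversion, so ξ = X.
Moles: n_E = 3.88 − 2X; n_B = 1 − X; n_A = 2X.
n_T = Σnᵢ = 4.88 − X.
With p_i = (n_i/n_T)P, K = p_A^2 / (p_E^2 p_B).
Setting this equal to 0.0148 bar^-1 and taking the physical root (0 < X < 1) gives X = 0.128.

X = 0.128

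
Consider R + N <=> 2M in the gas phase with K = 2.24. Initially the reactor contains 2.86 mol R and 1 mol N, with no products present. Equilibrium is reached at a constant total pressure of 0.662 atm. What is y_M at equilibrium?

y_M = 0.339

Let X = conversion of N (basis 1 mol N); extent of reaction ξ = X.
Species balance: n_R = 2.86 − X; n_N = 1 − X; n_M = 2X.
n_T stays at 3.86 (no change in mole number).
With p_i = (n_i/n_T)P, K = p_M^2 / (p_R p_N).
This yields a degree-2 equation in X; solving on (0,1), X = 0.654.
Then n_M = 1.31, n_T = 3.86, so y_M = 0.339.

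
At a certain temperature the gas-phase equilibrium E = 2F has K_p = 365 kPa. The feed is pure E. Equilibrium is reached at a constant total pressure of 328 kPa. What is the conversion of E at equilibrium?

Basis: 1 mol E initially; let X = conversion of E. Extent ξ = X.
Species balance: n_E = 1 − X; n_F = 2X.
Total moles n_T = 1 + X.
With p_i = (n_i/n_T)P, K_p = p_F^2 / (p_E).
Equating to 365 kPa and solving on 0 < X < 1: X = 0.467.

X = 0.467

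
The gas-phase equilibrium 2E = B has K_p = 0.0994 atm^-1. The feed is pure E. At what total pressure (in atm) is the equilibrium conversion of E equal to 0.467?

Take 1 mol E as basis and let X be its fractional conversion, so ξ = 0.5X.
Moles: n_E = 1 − X; n_B = 0.5X.
n_T = Σnᵢ = 1 − 0.5X.
K_p = p_B / (p_E^2) with p_i = (n_i/n_T)·P.
At X = 0.467: the mole-fraction product g(X) = Π y_i^ν_i = 0.63. Since K_p = g(X)·P^{-1}, P = (g/K_p)^(1/1) = (0.63/0.0994)^(1/1) = 6.34 atm.

P = 6.34 atm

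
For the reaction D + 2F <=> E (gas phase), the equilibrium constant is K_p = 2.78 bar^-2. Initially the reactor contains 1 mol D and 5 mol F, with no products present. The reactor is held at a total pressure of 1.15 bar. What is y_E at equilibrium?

Let X = conversion of D (basis 1 mol D); extent of reaction ξ = X.
Species balance: n_D = 1 − X; n_F = 5 − 2X; n_E = X.
n_T = Σnᵢ = 6 − 2X.
y_i = n_i/n_T, p_i = y_i·P. K_p = p_E / (p_D p_F^2).
Substituting and setting equal to 2.78 bar^-2 gives a polynomial in X; the root in (0,1) is X = 0.693.
Then n_E = 0.693, n_T = 4.61, so y_E = 0.150.

y_E = 0.150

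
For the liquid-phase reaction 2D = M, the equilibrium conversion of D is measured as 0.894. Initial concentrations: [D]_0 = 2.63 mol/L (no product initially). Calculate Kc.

Let X = conversion of D.
Concentrations: [D] = 2.63 − 2.63X; [M] = 1.31X.
At X = 0.894: [D] = 0.279, [M] = 1.18.
Kc = [M] / ([D]^2) = 15.1 L/mol.

Kc = 15.1 L/mol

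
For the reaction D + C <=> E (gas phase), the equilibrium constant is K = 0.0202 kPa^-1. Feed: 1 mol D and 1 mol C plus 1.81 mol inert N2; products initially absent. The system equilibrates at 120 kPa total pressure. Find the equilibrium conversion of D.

Take 1 mol D as basis and let X be its fractional conversion, so ξ = X.
At extent ξ: n_D = 1 − X; n_C = 1 − X; n_E = X; n_I = 1.81 (inert).
n_T = Σnᵢ = 3.81 − X.
y_i = n_i/n_T, p_i = y_i·P. K = p_E / (p_D p_C).
Setting this equal to 0.0202 kPa^-1 and taking the physical root (0 < X < 1) gives X = 0.321.

X = 0.321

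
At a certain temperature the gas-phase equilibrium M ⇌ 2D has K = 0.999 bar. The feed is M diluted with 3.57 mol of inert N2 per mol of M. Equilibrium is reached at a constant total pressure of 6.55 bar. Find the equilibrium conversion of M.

Let X = conversion of M (basis 1 mol M); extent of reaction ξ = X.
Mole table: n_M = 1 − X; n_D = 2X; n_I = 3.57 (inert).
Summing: n_T = 4.57 + X.
Mole fractions y_i = n_i/n_T; K = p_D^2 / (p_M) with p_i = y_i·P.
This yields a degree-2 equation in X; solving on (0,1), X = 0.349.

X = 0.349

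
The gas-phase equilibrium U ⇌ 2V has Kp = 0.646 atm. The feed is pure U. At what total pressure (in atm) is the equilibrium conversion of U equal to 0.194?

P = 4.13 atm

Take 1 mol U as basis and let X be its fractional conversion, so ξ = X.
Moles: n_U = 1 − X; n_V = 2X.
Summing: n_T = 1 + X.
Kp = p_V^2 / (p_U) with p_i = (n_i/n_T)·P.
At X = 0.194: the mole-fraction product g(X) = Π y_i^ν_i = 0.1564. Since Kp = g(X)·P^{1}, P = (Kp/g)^(1/1) = (0.646/0.1564)^(1/1) = 4.13 atm.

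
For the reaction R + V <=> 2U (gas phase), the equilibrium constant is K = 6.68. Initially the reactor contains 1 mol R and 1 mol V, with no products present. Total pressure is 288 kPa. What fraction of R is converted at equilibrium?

X = 0.564

Basis: 1 mol R initially; let X = conversion of R. Extent ξ = X.
At extent ξ: n_R = 1 − X; n_V = 1 − X; n_U = 2X.
Total moles n_T = 2 (Δν = 0, constant).
y_i = n_i/n_T, p_i = y_i·P. K = p_U^2 / (p_R p_V).
This yields a degree-2 equation in X; solving on (0,1), X = 0.564.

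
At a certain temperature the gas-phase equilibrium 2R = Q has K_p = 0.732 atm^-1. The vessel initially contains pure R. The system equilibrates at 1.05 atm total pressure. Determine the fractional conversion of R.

Basis: 1 mol R initially; let X = conversion of R. Extent ξ = 0.5X.
Species balance: n_R = 1 − X; n_Q = 0.5X.
Total moles n_T = 1 − 0.5X.
With p_i = (n_i/n_T)P, K_p = p_Q / (p_R^2).
This yields a degree-2 equation in X; solving on (0,1), X = 0.505.

X = 0.505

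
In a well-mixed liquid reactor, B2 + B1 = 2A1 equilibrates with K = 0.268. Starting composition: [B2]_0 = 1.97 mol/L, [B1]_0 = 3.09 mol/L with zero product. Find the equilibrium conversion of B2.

X = 0.256

Let X = conversion of B2; extent ξ = 1.97·X mol/L.
Concentrations: [B2] = 1.97 − 1.97X; [B1] = 3.09 − 1.97X; [A1] = 3.94X.
K = [A1]^2 / ([B2] [B1]).
This equals 0.268 at X = 0.256 (the root in 0 < X < 1).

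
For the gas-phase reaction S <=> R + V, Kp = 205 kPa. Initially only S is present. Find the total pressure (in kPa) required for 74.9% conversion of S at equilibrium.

Let X = conversion of S (basis 1 mol S); extent of reaction ξ = X.
Moles: n_S = 1 − X; n_R = X; n_V = X.
Summing: n_T = 1 + X.
Kp = p_R p_V / (p_S) with p_i = (n_i/n_T)·P.
At X = 0.749: the mole-fraction product g(X) = Π y_i^ν_i = 1.278. Since Kp = g(X)·P^{1}, P = (Kp/g)^(1/1) = (205/1.278)^(1/1) = 160 kPa.

P = 160 kPa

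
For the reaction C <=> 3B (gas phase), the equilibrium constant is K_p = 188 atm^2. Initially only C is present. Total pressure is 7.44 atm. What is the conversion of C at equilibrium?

X = 0.621

Basis: 1 mol C initially; let X = conversion of C. Extent ξ = X.
Species balance: n_C = 1 − X; n_B = 3X.
n_T = Σnᵢ = 1 + 2X.
Mole fractions y_i = n_i/n_T; K_p = p_B^3 / (p_C) with p_i = y_i·P.
Equating to 188 atm^2 and solving on 0 < X < 1: X = 0.621.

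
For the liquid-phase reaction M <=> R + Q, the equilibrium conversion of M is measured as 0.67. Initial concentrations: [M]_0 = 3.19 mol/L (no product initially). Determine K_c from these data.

K_c = 4.34 mol/L

Let X = conversion of M.
Concentrations: [M] = 3.19 − 3.19X; [R] = 3.19X; [Q] = 3.19X.
At X = 0.67: [M] = 1.05, [R] = 2.14, [Q] = 2.14.
K_c = [R] [Q] / ([M]) = 4.34 mol/L.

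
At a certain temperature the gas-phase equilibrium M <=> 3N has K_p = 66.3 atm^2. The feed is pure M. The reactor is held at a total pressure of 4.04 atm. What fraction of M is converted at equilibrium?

X = 0.652

Let X = conversion of M (basis 1 mol M); extent of reaction ξ = X.
At extent ξ: n_M = 1 − X; n_N = 3X.
n_T = Σnᵢ = 1 + 2X.
y_i = n_i/n_T, p_i = y_i·P. K_p = p_N^3 / (p_M).
Substituting and setting equal to 66.3 atm^2 gives a polynomial in X; the root in (0,1) is X = 0.652.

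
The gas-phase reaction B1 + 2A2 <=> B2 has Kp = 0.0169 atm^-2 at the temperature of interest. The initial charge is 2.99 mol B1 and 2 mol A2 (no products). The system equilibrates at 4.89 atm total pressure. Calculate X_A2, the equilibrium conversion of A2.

X = 0.151

Basis: 2 mol A2 initially; let X = conversion of A2. Extent ξ = X.
Moles: n_B1 = 2.99 − X; n_A2 = 2 − 2X; n_B2 = X.
Total moles n_T = 4.99 − 2X.
Mole fractions y_i = n_i/n_T; Kp = p_B2 / (p_B1 p_A2^2) with p_i = y_i·P.
Setting this equal to 0.0169 atm^-2 and taking the physical root (0 < X < 1) gives X = 0.151.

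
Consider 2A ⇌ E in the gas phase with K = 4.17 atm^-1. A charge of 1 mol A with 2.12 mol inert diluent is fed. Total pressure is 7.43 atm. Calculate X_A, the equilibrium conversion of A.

Let X = conversion of A (basis 1 mol A); extent of reaction ξ = 0.5X.
Mole table: n_A = 1 − X; n_E = 0.5X; n_I = 2.12 (inert).
Total moles n_T = 3.12 − 0.5X.
With p_i = (n_i/n_T)P, K = p_E / (p_A^2).
This yields a degree-2 equation in X; solving on (0,1), X = 0.811.

X = 0.811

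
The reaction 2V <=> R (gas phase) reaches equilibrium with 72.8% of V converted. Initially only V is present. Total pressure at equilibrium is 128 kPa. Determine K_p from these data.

K_p = 0.0244 kPa^-1

Take 1 mol V as basis and let X be its fractional conversion, so ξ = 0.5X.
At extent ξ: n_V = 1 − X; n_R = 0.5X.
n_T = Σnᵢ = 1 − 0.5X.
At X = 0.728: n_V = 0.272, n_R = 0.364, n_T = 0.636.
p_i = (n_i/n_T)·P. K_p = p_R / (p_V^2) = 0.0244 kPa^-1.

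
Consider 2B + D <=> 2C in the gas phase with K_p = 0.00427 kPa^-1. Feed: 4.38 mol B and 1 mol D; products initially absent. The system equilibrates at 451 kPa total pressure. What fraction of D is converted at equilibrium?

X = 0.618

Let X = conversion of D (basis 1 mol D); extent of reaction ξ = X.
Species balance: n_B = 4.38 − 2X; n_D = 1 − X; n_C = 2X.
Total moles n_T = 5.38 − X.
Mole fractions y_i = n_i/n_T; K_p = p_C^2 / (p_B^2 p_D) with p_i = y_i·P.
Equating to 0.00427 kPa^-1 and solving on 0 < X < 1: X = 0.618.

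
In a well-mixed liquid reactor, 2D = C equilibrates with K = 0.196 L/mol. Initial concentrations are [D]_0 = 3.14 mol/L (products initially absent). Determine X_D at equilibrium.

Let X = conversion of D; extent ξ = 3.14X/2 mol/L.
Concentrations: [D] = 3.14 − 3.14X; [C] = 1.57X.
K = [C] / ([D]^2).
This equals 0.196 at X = 0.418 (the root in 0 < X < 1).

X = 0.418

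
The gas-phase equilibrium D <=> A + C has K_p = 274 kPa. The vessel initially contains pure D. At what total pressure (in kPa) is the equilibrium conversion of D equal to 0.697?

P = 290 kPa

Basis: 1 mol D initially; let X = conversion of D. Extent ξ = X.
Moles: n_D = 1 − X; n_A = X; n_C = X.
Total moles n_T = 1 + X.
K_p = p_A p_C / (p_D) with p_i = (n_i/n_T)·P.
At X = 0.697: the mole-fraction product g(X) = Π y_i^ν_i = 0.9448. Since K_p = g(X)·P^{1}, P = (K_p/g)^(1/1) = (274/0.9448)^(1/1) = 290 kPa.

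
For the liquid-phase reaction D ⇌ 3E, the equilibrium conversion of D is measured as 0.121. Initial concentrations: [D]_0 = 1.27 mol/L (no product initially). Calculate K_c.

K_c = 0.0878 (mol/L)^2

Let X = conversion of D.
Concentrations: [D] = 1.27 − 1.27X; [E] = 3.81X.
At X = 0.121: [D] = 1.12, [E] = 0.461.
K_c = [E]^3 / ([D]) = 0.0878 (mol/L)^2.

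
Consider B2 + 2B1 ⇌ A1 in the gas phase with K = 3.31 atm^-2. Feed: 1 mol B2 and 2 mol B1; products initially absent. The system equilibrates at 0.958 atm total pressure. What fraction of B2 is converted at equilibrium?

X = 0.453

Take 1 mol B2 as basis and let X be its fractional conversion, so ξ = X.
Species balance: n_B2 = 1 − X; n_B1 = 2 − 2X; n_A1 = X.
n_T = Σnᵢ = 3 − 2X.
Mole fractions y_i = n_i/n_T; K = p_A1 / (p_B2 p_B1^2) with p_i = y_i·P.
Setting this equal to 3.31 atm^-2 and taking the physical root (0 < X < 1) gives X = 0.453.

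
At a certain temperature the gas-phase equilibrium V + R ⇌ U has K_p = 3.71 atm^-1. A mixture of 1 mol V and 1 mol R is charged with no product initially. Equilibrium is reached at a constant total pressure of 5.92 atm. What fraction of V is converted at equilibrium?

X = 0.791

Take 1 mol V as basis and let X be its fractional conversion, so ξ = X.
Mole table: n_V = 1 − X; n_R = 1 − X; n_U = X.
n_T = Σnᵢ = 2 − X.
y_i = n_i/n_T, p_i = y_i·P. K_p = p_U / (p_V p_R).
This yields a degree-2 equation in X; solving on (0,1), X = 0.791.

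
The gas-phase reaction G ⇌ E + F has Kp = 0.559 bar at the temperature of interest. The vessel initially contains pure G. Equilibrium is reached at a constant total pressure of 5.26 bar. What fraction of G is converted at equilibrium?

Let X = conversion of G (basis 1 mol G); extent of reaction ξ = X.
At extent ξ: n_G = 1 − X; n_E = X; n_F = X.
Total moles n_T = 1 + X.
y_i = n_i/n_T, p_i = y_i·P. Kp = p_E p_F / (p_G).
Equating to 0.559 bar and solving on 0 < X < 1: X = 0.310.

X = 0.310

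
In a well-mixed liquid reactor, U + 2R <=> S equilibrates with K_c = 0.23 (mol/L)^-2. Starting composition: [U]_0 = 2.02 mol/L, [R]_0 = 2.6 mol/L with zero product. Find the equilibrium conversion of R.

X = 0.471

Let X = conversion of R; extent ξ = 2.6X/2 mol/L.
Concentrations: [U] = 2.02 − 1.3X; [R] = 2.6 − 2.6X; [S] = 1.3X.
K_c = [S] / ([U] [R]^2).
Setting equal to 0.23 and solving for X on (0,1) gives X = 0.471.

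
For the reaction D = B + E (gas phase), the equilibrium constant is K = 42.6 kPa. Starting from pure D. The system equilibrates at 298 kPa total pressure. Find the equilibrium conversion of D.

X = 0.354

Take 1 mol D as basis and let X be its fractional conversion, so ξ = X.
At extent ξ: n_D = 1 − X; n_B = X; n_E = X.
Summing: n_T = 1 + X.
y_i = n_i/n_T, p_i = y_i·P. K = p_B p_E / (p_D).
Setting this equal to 42.6 kPa and taking the physical root (0 < X < 1) gives X = 0.354.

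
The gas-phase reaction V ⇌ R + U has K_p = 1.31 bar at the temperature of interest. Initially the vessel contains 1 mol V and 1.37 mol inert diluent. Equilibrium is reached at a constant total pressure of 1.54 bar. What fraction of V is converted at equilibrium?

Basis: 1 mol V initially; let X = conversion of V. Extent ξ = X.
Species balance: n_V = 1 − X; n_R = X; n_U = X; n_I = 1.37 (inert).
Summing: n_T = 2.37 + X.
Mole fractions y_i = n_i/n_T; K_p = p_R p_U / (p_V) with p_i = y_i·P.
Substituting and setting equal to 1.31 bar gives a polynomial in X; the root in (0,1) is X = 0.775.

X = 0.775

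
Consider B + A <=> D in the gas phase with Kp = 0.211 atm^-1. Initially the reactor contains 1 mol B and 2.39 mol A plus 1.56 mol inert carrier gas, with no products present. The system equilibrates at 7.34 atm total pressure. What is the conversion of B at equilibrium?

Let X = conversion of B (basis 1 mol B); extent of reaction ξ = X.
Moles: n_B = 1 − X; n_A = 2.39 − X; n_D = X; n_I = 1.56 (inert).
Total moles n_T = 4.95 − X.
y_i = n_i/n_T, p_i = y_i·P. Kp = p_D / (p_B p_A).
This yields a degree-2 equation in X; solving on (0,1), X = 0.404.

X = 0.404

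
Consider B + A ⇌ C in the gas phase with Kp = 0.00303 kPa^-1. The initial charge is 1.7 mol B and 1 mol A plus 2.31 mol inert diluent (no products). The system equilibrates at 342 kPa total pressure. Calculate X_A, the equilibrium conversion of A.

Take 1 mol A as basis and let X be its fractional conversion, so ξ = X.
Moles: n_B = 1.7 − X; n_A = 1 − X; n_C = X; n_I = 2.31 (inert).
Total moles n_T = 5.01 − X.
y_i = n_i/n_T, p_i = y_i·P. Kp = p_C / (p_B p_A).
Substituting and setting equal to 0.00303 kPa^-1 gives a polynomial in X; the root in (0,1) is X = 0.241.

X = 0.241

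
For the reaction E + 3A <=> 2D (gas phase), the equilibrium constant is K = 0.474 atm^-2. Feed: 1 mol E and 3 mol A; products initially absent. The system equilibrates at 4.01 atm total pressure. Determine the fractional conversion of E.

X = 0.533

Basis: 1 mol E initially; let X = conversion of E. Extent ξ = X.
At extent ξ: n_E = 1 − X; n_A = 3 − 3X; n_D = 2X.
n_T = Σnᵢ = 4 − 2X.
Mole fractions y_i = n_i/n_T; K = p_D^2 / (p_E p_A^3) with p_i = y_i·P.
Equating to 0.474 atm^-2 and solving on 0 < X < 1: X = 0.533.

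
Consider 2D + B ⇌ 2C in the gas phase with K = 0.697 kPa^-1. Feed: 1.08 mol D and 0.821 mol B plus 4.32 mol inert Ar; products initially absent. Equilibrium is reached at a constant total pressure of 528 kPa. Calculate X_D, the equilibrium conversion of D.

X = 0.830

Basis: 1.08 mol D initially; let X = conversion of D. Extent ξ = 0.54X.
Species balance: n_D = 1.08 − 1.08X; n_B = 0.821 − 0.54X; n_C = 1.08X; n_I = 4.32 (inert).
Total moles n_T = 6.22 − 0.54X.
y_i = n_i/n_T, p_i = y_i·P. K = p_C^2 / (p_D^2 p_B).
This yields a degree-3 equation in X; solving on (0,1), X = 0.830.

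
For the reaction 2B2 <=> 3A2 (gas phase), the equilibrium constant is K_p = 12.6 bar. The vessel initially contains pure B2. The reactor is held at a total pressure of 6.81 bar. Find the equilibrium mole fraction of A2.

y_A2 = 0.631

Basis: 1 mol B2 initially; let X = conversion of B2. Extent ξ = 0.5X.
Species balance: n_B2 = 1 − X; n_A2 = 1.5X.
n_T = Σnᵢ = 1 + 0.5X.
Mole fractions y_i = n_i/n_T; K_p = p_A2^3 / (p_B2^2) with p_i = y_i·P.
This yields a degree-3 equation in X; solving on (0,1), X = 0.533.
Then n_A2 = 0.8, n_T = 1.27, so y_A2 = 0.631.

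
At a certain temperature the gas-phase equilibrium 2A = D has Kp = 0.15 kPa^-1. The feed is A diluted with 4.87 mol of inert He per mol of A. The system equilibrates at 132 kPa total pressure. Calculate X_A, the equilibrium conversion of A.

X = 0.690

Take 1 mol A as basis and let X be its fractional conversion, so ξ = 0.5X.
Mole table: n_A = 1 − X; n_D = 0.5X; n_I = 4.87 (inert).
Total moles n_T = 5.87 − 0.5X.
y_i = n_i/n_T, p_i = y_i·P. Kp = p_D / (p_A^2).
Setting this equal to 0.15 kPa^-1 and taking the physical root (0 < X < 1) gives X = 0.690.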